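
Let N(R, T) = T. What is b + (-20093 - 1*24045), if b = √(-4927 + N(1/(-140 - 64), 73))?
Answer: -44138 + I*√4854 ≈ -44138.0 + 69.671*I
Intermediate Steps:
b = I*√4854 (b = √(-4927 + 73) = √(-4854) = I*√4854 ≈ 69.671*I)
b + (-20093 - 1*24045) = I*√4854 + (-20093 - 1*24045) = I*√4854 + (-20093 - 24045) = I*√4854 - 44138 = -44138 + I*√4854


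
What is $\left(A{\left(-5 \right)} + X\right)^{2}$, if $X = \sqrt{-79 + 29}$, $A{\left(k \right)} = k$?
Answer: $25 \left(1 - i \sqrt{2}\right)^{2} \approx -25.0 - 70.711 i$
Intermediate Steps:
$X = 5 i \sqrt{2}$ ($X = \sqrt{-50} = 5 i \sqrt{2} \approx 7.0711 i$)
$\left(A{\left(-5 \right)} + X\right)^{2} = \left(-5 + 5 i \sqrt{2}\right)^{2}$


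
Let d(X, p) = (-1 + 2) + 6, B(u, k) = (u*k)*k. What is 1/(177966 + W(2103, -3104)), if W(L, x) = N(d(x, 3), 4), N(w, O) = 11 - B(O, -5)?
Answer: 1/177877 ≈ 5.6219e-6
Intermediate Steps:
B(u, k) = u*k² (B(u, k) = (k*u)*k = u*k²)
d(X, p) = 7 (d(X, p) = 1 + 6 = 7)
N(w, O) = 11 - 25*O (N(w, O) = 11 - O*(-5)² = 11 - O*25 = 11 - 25*O)
W(L, x) = -89 (W(L, x) = 11 - 25*4 = 11 - 100 = -89)
1/(177966 + W(2103, -3104)) = 1/(177966 - 89) = 1/177877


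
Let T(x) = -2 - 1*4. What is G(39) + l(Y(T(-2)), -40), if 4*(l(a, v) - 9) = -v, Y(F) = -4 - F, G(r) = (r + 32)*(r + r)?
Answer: 5557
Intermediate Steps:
T(x) = -6 (T(x) = -2 - 4 = -6)
G(r) = 2*r*(32 + r) (G(r) = (32 + r)*(2*r) = 2*r*(32 + r))
l(a, v) = 9 - v/4 (l(a, v) = 9 + (-v)/4 = 9 - v/4)
G(39) + l(Y(T(-2)), -40) = 2*39*(32 + 39) + (9 - ¼*(-40)) = 2*39*71 + (9 + 10) = 5538 + 19 = 5557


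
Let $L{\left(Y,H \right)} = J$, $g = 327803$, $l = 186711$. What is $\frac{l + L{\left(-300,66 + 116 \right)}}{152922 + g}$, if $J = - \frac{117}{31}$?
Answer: $\frac{5787924}{14902475} \approx 0.38839$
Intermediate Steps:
$J = - \frac{117}{31}$ ($J = \left(-117\right) \frac{1}{31} = - \frac{117}{31} \approx -3.7742$)
$L{\left(Y,H \right)} = - \frac{117}{31}$
$\frac{l + L{\left(-300,66 + 116 \right)}}{152922 + g} = \frac{186711 - \frac{117}{31}}{152922 + 327803} = \frac{5787924}{31 \cdot 480725} = \frac{5787924}{31} \cdot \frac{1}{480725} = \frac{5787924}{14902475}$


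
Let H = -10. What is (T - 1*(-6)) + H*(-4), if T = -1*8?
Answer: 38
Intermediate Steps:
T = -8
(T - 1*(-6)) + H*(-4) = (-8 - 1*(-6)) - 10*(-4) = (-8 + 6) + 40 = -2 + 40 = 38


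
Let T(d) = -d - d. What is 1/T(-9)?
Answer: 1/18 ≈ 0.055556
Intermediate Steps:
T(d) = -2*d
1/T(-9) = 1/(-2*(-9)) = 1/18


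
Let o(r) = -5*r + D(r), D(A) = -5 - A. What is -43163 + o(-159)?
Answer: -42214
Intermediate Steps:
o(r) = -5 - 6*r (o(r) = -5*r + (-5 - r) = -5 - 6*r)
-43163 + o(-159) = -43163 + (-5 - 6*(-159)) = -43163 + (-5 + 954) = -43163 + 949 = -42214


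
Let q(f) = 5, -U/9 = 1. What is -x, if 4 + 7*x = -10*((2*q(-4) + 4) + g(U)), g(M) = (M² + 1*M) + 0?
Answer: 864/7 ≈ 123.43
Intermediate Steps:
U = -9 (U = -9*1 = -9)
g(M) = M + M² (g(M) = (M² + M) + 0 = (M + M²) + 0 = M + M²)
x = -864/7 (x = -4/7 + (-10*((2*5 + 4) - 9*(1 - 9)))/7 = -4/7 + (-10*((10 + 4) - 9*(-8)))/7 = -4/7 + (-10*(14 + 72))/7 = -4/7 + (-10*86)/7 = -4/7 + (⅐)*(-860) = -4/7 - 860/7 = -864/7 ≈ -123.43)
-x = -1*(-864/7) = 864/7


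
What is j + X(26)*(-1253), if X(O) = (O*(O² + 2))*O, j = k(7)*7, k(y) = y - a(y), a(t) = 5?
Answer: -574284970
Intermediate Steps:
k(y) = -5 + y (k(y) = y - 1*5 = y - 5 = -5 + y)
j = 14 (j = (-5 + 7)*7 = 2*7 = 14)
X(O) = O²*(2 + O²) (X(O) = (O*(2 + O²))*O = O²*(2 + O²))
j + X(26)*(-1253) = 14 + (26²*(2 + 26²))*(-1253) = 14 + (676*(2 + 676))*(-1253) = 14 + (676*678)*(-1253) = 14 + 458328*(-1253) = 14 - 574284984 = -574284970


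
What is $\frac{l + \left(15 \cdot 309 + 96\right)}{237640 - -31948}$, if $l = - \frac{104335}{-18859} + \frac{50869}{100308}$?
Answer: $\frac{689315248291}{39229379269872} \approx 0.017571$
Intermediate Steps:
$l = \frac{878844127}{145516044}$ ($l = \left(-104335\right) \left(- \frac{1}{18859}\right) + 50869 \cdot \frac{1}{100308} = \frac{104335}{18859} + \frac{3913}{7716} = \frac{878844127}{145516044} \approx 6.0395$)
$\frac{l + \left(15 \cdot 309 + 96\right)}{237640 - -31948} = \frac{\frac{878844127}{145516044} + \left(15 \cdot 309 + 96\right)}{237640 - -31948} = \frac{\frac{878844127}{145516044} + \left(4635 + 96\right)}{237640 + \left(-110 + 32058\right)} = \frac{\frac{878844127}{145516044} + 4731}{237640 + 31948} = \frac{689315248291}{145516044 \cdot 269588} = \frac{689315248291}{145516044} \cdot \frac{1}{269588} = \frac{689315248291}{39229379269872}$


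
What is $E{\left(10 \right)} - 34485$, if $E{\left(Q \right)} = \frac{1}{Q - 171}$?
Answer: $- \frac{5552086}{161} \approx -34485.0$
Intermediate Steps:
$E{\left(Q \right)} = \frac{1}{-171 + Q}$
$E{\left(10 \right)} - 34485 = \frac{1}{-171 + 10} - 34485 = \frac{1}{-161} - 34485 = - \frac{1}{161} - 34485 = - \frac{5552086}{161}$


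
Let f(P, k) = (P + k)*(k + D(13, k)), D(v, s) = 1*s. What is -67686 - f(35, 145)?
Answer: -119886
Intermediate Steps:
D(v, s) = s
f(P, k) = 2*k*(P + k) (f(P, k) = (P + k)*(k + k) = (P + k)*(2*k) = 2*k*(P + k))
-67686 - f(35, 145) = -67686 - 2*145*(35 + 145) = -67686 - 2*145*180 = -67686 - 1*52200 = -67686 - 52200 = -119886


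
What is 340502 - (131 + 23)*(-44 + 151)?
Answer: 324024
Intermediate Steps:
340502 - (131 + 23)*(-44 + 151) = 340502 - 154*107 = 340502 - 1*16478 = 340502 - 16478 = 324024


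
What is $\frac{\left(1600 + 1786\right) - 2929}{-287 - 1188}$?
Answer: $- \frac{457}{1475} \approx -0.30983$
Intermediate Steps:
$\frac{\left(1600 + 1786\right) - 2929}{-287 - 1188} = \frac{3386 - 2929}{-1475} = 457 \left(- \frac{1}{1475}\right) = - \frac{457}{1475}$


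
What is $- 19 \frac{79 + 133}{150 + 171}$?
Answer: $- \frac{4028}{321} \approx -12.548$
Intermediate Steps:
$- 19 \frac{79 + 133}{150 + 171} = - 19 \cdot \frac{212}{321} = - 19 \cdot 212 \cdot \frac{1}{321} = \left(-19\right) \frac{212}{321} = - \frac{4028}{321}$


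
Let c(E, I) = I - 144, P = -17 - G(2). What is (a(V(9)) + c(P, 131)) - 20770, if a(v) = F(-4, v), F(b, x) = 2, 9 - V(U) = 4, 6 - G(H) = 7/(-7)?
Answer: -20781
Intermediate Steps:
G(H) = 7 (G(H) = 6 - 7/(-7) = 6 - 7*(-1)/7 = 6 - 1*(-1) = 6 + 1 = 7)
V(U) = 5 (V(U) = 9 - 1*4 = 9 - 4 = 5)
P = -24 (P = -17 - 1*7 = -17 - 7 = -24)
c(E, I) = -144 + I
a(v) = 2
(a(V(9)) + c(P, 131)) - 20770 = (2 + (-144 + 131)) - 20770 = (2 - 13) - 20770 = -11 - 20770 = -20781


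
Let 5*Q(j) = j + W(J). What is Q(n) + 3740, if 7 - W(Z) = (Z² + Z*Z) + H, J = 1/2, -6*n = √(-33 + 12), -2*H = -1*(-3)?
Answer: 18708/5 - I*√21/30 ≈ 3741.6 - 0.15275*I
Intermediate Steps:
H = -3/2 (H = -(-1)*(-3)/2 = -½*3 = -3/2 ≈ -1.5000)
n = -I*√21/6 (n = -√(-33 + 12)/6 = -I*√21/6 ≈ -0.76376*I)
J = ½ ≈ 0.50000
W(Z) = 17/2 - 2*Z² (W(Z) = 7 - ((Z² + Z*Z) - 3/2) = 7 - ((Z² + Z²) - 3/2) = 7 - (2*Z² - 3/2) = 7 - (-3/2 + 2*Z²) = 7 + (3/2 - 2*Z²) = 17/2 - 2*Z²)
Q(j) = 8/5 + j/5 (Q(j) = (j + (17/2 - 2*(½)²))/5 = (j + (17/2 - 2*¼))/5 = (j + (17/2 - ½))/5 = (j + 8)/5 = (8 + j)/5 = 8/5 + j/5)
Q(n) + 3740 = (8/5 + (-I*√21/6)/5) + 3740 = (8/5 - I*√21/30) + 3740 = 18708/5 - I*√21/30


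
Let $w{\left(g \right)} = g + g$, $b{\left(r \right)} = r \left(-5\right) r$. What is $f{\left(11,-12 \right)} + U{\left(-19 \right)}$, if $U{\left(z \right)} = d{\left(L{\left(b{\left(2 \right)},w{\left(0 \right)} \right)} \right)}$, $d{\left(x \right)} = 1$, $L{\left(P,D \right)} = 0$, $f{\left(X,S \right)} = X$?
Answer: $12$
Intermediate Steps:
$b{\left(r \right)} = - 5 r^{2}$ ($b{\left(r \right)} = - 5 r r = - 5 r^{2}$)
$w{\left(g \right)} = 2 g$
$U{\left(z \right)} = 1$
$f{\left(11,-12 \right)} + U{\left(-19 \right)} = 11 + 1 = 12$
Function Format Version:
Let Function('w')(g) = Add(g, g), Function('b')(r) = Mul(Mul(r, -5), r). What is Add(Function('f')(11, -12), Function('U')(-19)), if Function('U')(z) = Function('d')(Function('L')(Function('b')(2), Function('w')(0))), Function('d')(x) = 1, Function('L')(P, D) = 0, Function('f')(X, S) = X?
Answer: 12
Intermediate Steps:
Function('b')(r) = Mul(-5, Pow(r, 2)) (Function('b')(r) = Mul(Mul(-5, r), r) = Mul(-5, Pow(r, 2)))
Function('w')(g) = Mul(2, g)
Function('U')(z) = 1
Add(Function('f')(11, -12), Function('U')(-19)) = Add(11, 1) = 12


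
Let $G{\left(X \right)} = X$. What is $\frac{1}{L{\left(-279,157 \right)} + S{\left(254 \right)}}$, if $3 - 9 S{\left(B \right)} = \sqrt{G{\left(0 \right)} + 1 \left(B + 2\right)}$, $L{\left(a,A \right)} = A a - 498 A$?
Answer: $- \frac{9}{1097914} \approx -8.1974 \cdot 10^{-6}$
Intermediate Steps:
$L{\left(a,A \right)} = - 498 A + A a$
$S{\left(B \right)} = \frac{1}{3} - \frac{\sqrt{2 + B}}{9}$ ($S{\left(B \right)} = \frac{1}{3} - \frac{\sqrt{0 + 1 \left(B + 2\right)}}{9} = \frac{1}{3} - \frac{\sqrt{0 + 1 \left(2 + B\right)}}{9} = \frac{1}{3} - \frac{\sqrt{0 + \left(2 + B\right)}}{9} = \frac{1}{3} - \frac{\sqrt{2 + B}}{9}$)
$\frac{1}{L{\left(-279,157 \right)} + S{\left(254 \right)}} = \frac{1}{157 \left(-498 - 279\right) + \left(\frac{1}{3} - \frac{\sqrt{2 + 254}}{9}\right)} = \frac{1}{157 \left(-777\right) + \left(\frac{1}{3} - \frac{\sqrt{256}}{9}\right)} = \frac{1}{-121989 + \left(\frac{1}{3} - \frac{16}{9}\right)} = \frac{1}{-121989 - \frac{13}{9}} = \frac{1}{- \frac{1097914}{9}} = - \frac{9}{1097914}$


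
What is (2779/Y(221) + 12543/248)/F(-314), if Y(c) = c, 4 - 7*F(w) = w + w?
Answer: 24228365/34638656 ≈ 0.69946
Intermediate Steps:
F(w) = 4/7 - 2*w/7 (F(w) = 4/7 - (w + w)/7 = 4/7 - 2*w/7)
(2779/Y(221) + 12543/248)/F(-314) = (2779/221 + 12543/248)/(4/7 - 2/7*(-314)) = (2779*(1/221) + 12543*(1/248))/(4/7 + 628/7) = (2779/221 + 12543/248)/(632/7) = (3461195/54808)*(7/632) = 24228365/34638656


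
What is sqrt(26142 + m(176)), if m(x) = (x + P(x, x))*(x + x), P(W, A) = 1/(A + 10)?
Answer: sqrt(761941374)/93 ≈ 296.81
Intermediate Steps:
P(W, A) = 1/(10 + A)
m(x) = 2*x*(x + 1/(10 + x)) (m(x) = (x + 1/(10 + x))*(x + x) = (x + 1/(10 + x))*(2*x) = 2*x*(x + 1/(10 + x)))
sqrt(26142 + m(176)) = sqrt(26142 + 2*176*(1 + 176*(10 + 176))/(10 + 176)) = sqrt(26142 + 2*176*(1 + 176*186)/186) = sqrt(26142 + 2*176*(1/186)*(1 + 32736)) = sqrt(26142 + 2*176*(1/186)*32737) = sqrt(26142 + 5761712/93) = sqrt(8192918/93) = sqrt(761941374)/93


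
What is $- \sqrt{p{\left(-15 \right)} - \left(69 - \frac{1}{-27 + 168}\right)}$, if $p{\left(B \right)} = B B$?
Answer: $- \frac{\sqrt{3101577}}{141} \approx -12.49$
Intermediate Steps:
$p{\left(B \right)} = B^{2}$
$- \sqrt{p{\left(-15 \right)} - \left(69 - \frac{1}{-27 + 168}\right)} = - \sqrt{\left(-15\right)^{2} - \left(69 - \frac{1}{-27 + 168}\right)} = - \sqrt{225 - \left(69 - \frac{1}{141}\right)} = - \sqrt{225 + \left(\left(\frac{1}{141} + 17\right) - 86\right)} = - \sqrt{225 + \left(\frac{2398}{141} - 86\right)} = - \sqrt{225 - \frac{9728}{141}} = - \sqrt{\frac{21997}{141}} = - \frac{\sqrt{3101577}}{141}$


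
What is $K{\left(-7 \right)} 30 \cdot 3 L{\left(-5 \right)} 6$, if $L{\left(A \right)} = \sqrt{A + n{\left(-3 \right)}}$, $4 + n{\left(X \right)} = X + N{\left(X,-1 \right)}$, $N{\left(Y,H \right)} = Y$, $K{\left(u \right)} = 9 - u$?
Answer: $8640 i \sqrt{15} \approx 33463.0 i$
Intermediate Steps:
$n{\left(X \right)} = -4 + 2 X$ ($n{\left(X \right)} = -4 + \left(X + X\right) = -4 + 2 X$)
$L{\left(A \right)} = \sqrt{-10 + A}$ ($L{\left(A \right)} = \sqrt{A + \left(-4 + 2 \left(-3\right)\right)} = \sqrt{A - 10} = \sqrt{-10 + A}$)
$K{\left(-7 \right)} 30 \cdot 3 L{\left(-5 \right)} 6 = \left(9 - -7\right) 30 \cdot 3 \sqrt{-10 - 5} \cdot 6 = \left(9 + 7\right) 30 \cdot 3 \sqrt{-15} \cdot 6 = 16 \cdot 30 \cdot 3 i \sqrt{15} \cdot 6 = 480 \cdot 3 i \sqrt{15} \cdot 6 = 480 \cdot 18 i \sqrt{15} = 8640 i \sqrt{15}$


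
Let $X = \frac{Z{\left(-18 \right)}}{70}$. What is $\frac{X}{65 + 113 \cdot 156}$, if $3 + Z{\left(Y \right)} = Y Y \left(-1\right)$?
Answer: $- \frac{327}{1238510} \approx -0.00026403$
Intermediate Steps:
$Z{\left(Y \right)} = -3 - Y^{2}$ ($Z{\left(Y \right)} = -3 + Y Y \left(-1\right) = -3 + Y^{2} \left(-1\right) = -3 - Y^{2}$)
$X = - \frac{327}{70}$ ($X = \frac{-3 - \left(-18\right)^{2}}{70} = \frac{-3 - 324}{70} = \frac{1}{70} \left(-327\right) = - \frac{327}{70} \approx -4.6714$)
$\frac{X}{65 + 113 \cdot 156} = - \frac{327}{70 \left(65 + 113 \cdot 156\right)} = - \frac{327}{70 \left(65 + 17628\right)} = - \frac{327}{70 \cdot 17693} = \left(- \frac{327}{70}\right) \frac{1}{17693} = - \frac{327}{1238510}$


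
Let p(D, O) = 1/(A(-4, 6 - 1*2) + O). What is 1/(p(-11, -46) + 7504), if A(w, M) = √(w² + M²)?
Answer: 15638290/117349382977 + 4*√2/117349382977 ≈ 0.00013326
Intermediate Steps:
A(w, M) = √(M² + w²)
p(D, O) = 1/(O + 4*√2) (p(D, O) = 1/(√((6 - 1*2)² + (-4)²) + O) = 1/(√((6 - 2)² + 16) + O) = 1/(√(4² + 16) + O) = 1/(√(16 + 16) + O) = 1/(√32 + O) = 1/(4*√2 + O) = 1/(O + 4*√2))
1/(p(-11, -46) + 7504) = 1/(1/(-46 + 4*√2) + 7504) = 1/(7504 + 1/(-46 + 4*√2))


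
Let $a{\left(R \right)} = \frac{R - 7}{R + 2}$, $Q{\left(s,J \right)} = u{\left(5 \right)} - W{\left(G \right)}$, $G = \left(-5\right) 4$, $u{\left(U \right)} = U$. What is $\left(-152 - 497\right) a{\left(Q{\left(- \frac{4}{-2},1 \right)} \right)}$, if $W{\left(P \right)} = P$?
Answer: $- \frac{1298}{3} \approx -432.67$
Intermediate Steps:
$G = -20$
$Q{\left(s,J \right)} = 25$ ($Q{\left(s,J \right)} = 5 - -20 = 5 + 20 = 25$)
$a{\left(R \right)} = \frac{-7 + R}{2 + R}$
$\left(-152 - 497\right) a{\left(Q{\left(- \frac{4}{-2},1 \right)} \right)} = \left(-152 - 497\right) \frac{-7 + 25}{2 + 25} = - 649 \cdot \frac{1}{27} \cdot 18 = \left(-649\right) \frac{2}{3} = - \frac{1298}{3}$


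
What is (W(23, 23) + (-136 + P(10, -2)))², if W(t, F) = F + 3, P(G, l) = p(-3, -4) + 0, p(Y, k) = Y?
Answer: 12769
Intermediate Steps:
P(G, l) = -3 (P(G, l) = -3 + 0 = -3)
W(t, F) = 3 + F
(W(23, 23) + (-136 + P(10, -2)))² = ((3 + 23) + (-136 - 3))² = (26 - 139)² = (-113)² = 12769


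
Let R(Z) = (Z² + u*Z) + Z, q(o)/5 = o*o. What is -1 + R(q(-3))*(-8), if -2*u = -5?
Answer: -17461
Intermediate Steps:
u = 5/2 (u = -½*(-5) = 5/2 ≈ 2.5000)
q(o) = 5*o² (q(o) = 5*(o*o) = 5*o²)
R(Z) = Z² + 7*Z/2 (R(Z) = (Z² + 5*Z/2) + Z = Z² + 7*Z/2)
-1 + R(q(-3))*(-8) = -1 + ((5*(-3)²)*(7 + 2*(5*(-3)²))/2)*(-8) = -1 + ((5*9)*(7 + 2*(5*9))/2)*(-8) = -1 + ((½)*45*(7 + 2*45))*(-8) = -1 + ((½)*45*(7 + 90))*(-8) = -1 + ((½)*45*97)*(-8) = -1 + (4365/2)*(-8) = -1 - 17460 = -17461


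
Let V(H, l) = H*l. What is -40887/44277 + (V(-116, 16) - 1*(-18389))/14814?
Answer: 4678949/24293314 ≈ 0.19260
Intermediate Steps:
-40887/44277 + (V(-116, 16) - 1*(-18389))/14814 = -40887/44277 + (-116*16 - 1*(-18389))/14814 = -40887*1/44277 + (-1856 + 18389)*(1/14814) = -13629/14759 + 16533*(1/14814) = -13629/14759 + 1837/1646 = 4678949/24293314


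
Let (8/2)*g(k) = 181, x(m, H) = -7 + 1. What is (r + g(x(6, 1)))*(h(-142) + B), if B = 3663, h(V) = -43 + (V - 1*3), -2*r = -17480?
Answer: 122114975/4 ≈ 3.0529e+7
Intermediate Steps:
r = 8740 (r = -1/2*(-17480) = 8740)
x(m, H) = -6
h(V) = -46 + V (h(V) = -43 + (V - 3) = -43 + (-3 + V) = -46 + V)
g(k) = 181/4 (g(k) = (1/4)*181 = 181/4)
(r + g(x(6, 1)))*(h(-142) + B) = (8740 + 181/4)*((-46 - 142) + 3663) = 35141*(-188 + 3663)/4 = (35141/4)*3475 = 122114975/4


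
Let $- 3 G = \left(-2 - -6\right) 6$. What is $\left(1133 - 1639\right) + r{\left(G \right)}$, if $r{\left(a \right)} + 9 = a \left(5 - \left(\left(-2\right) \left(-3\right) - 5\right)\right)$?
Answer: $-547$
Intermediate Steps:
$G = -8$ ($G = - \frac{\left(-2 - -6\right) 6}{3} = - \frac{\left(-2 + 6\right) 6}{3} = - \frac{4 \cdot 6}{3} = \left(- \frac{1}{3}\right) 24 = -8$)
$r{\left(a \right)} = -9 + 4 a$ ($r{\left(a \right)} = -9 + a \left(5 - \left(\left(-2\right) \left(-3\right) - 5\right)\right) = -9 + a \left(5 - \left(6 - 5\right)\right) = -9 + a \left(5 - 1\right) = -9 + a 4 = -9 + 4 a$)
$\left(1133 - 1639\right) + r{\left(G \right)} = \left(1133 - 1639\right) + \left(-9 + 4 \left(-8\right)\right) = \left(1133 - 1639\right) - 41 = -506 - 41 = -547$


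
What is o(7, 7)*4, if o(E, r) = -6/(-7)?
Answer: 24/7 ≈ 3.4286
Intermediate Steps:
o(E, r) = 6/7 (o(E, r) = -6*(-⅐) = 6/7)
o(7, 7)*4 = (6/7)*4 = 24/7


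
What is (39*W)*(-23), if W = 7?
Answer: -6279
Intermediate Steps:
(39*W)*(-23) = (39*7)*(-23) = 273*(-23) = -6279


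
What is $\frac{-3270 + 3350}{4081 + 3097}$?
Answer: $\frac{40}{3589} \approx 0.011145$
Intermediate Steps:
$\frac{-3270 + 3350}{4081 + 3097} = \frac{80}{7178} = 80 \cdot \frac{1}{7178} = \frac{40}{3589}$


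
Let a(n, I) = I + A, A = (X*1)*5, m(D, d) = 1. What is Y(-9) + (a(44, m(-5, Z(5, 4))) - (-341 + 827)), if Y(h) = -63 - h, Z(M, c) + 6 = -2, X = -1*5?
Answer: -564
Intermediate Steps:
X = -5
Z(M, c) = -8 (Z(M, c) = -6 - 2 = -8)
A = -25 (A = -5*1*5 = -5*5 = -25)
a(n, I) = -25 + I (a(n, I) = I - 25 = -25 + I)
Y(-9) + (a(44, m(-5, Z(5, 4))) - (-341 + 827)) = (-63 - 1*(-9)) + ((-25 + 1) - (-341 + 827)) = (-63 + 9) + (-24 - 1*486) = -54 + (-24 - 486) = -54 - 510 = -564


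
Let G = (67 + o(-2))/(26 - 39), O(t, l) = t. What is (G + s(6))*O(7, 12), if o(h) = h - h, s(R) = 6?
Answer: 77/13 ≈ 5.9231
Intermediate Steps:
o(h) = 0
G = -67/13 (G = (67 + 0)/(26 - 39) = 67/(-13) = 67*(-1/13) = -67/13 ≈ -5.1538)
(G + s(6))*O(7, 12) = (-67/13 + 6)*7 = (11/13)*7 = 77/13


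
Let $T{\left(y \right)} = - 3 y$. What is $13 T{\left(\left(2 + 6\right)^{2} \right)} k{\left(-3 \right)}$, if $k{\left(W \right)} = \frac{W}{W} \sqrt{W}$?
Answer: $- 2496 i \sqrt{3} \approx - 4323.2 i$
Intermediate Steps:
$k{\left(W \right)} = \sqrt{W}$ ($k{\left(W \right)} = 1 \sqrt{W} = \sqrt{W}$)
$13 T{\left(\left(2 + 6\right)^{2} \right)} k{\left(-3 \right)} = 13 \left(- 3 \left(2 + 6\right)^{2}\right) \sqrt{-3} = 13 \left(- 3 \cdot 8^{2}\right) i \sqrt{3} = 13 \left(\left(-3\right) 64\right) i \sqrt{3} = 13 \left(-192\right) i \sqrt{3} = - 2496 i \sqrt{3}$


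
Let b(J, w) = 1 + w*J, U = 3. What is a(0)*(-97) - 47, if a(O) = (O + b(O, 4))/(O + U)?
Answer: -238/3 ≈ -79.333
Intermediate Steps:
b(J, w) = 1 + J*w
a(O) = (1 + 5*O)/(3 + O) (a(O) = (O + (1 + O*4))/(O + 3) = (O + (1 + 4*O))/(3 + O) = (1 + 5*O)/(3 + O))
a(0)*(-97) - 47 = ((1 + 5*0)/(3 + 0))*(-97) - 47 = ((1 + 0)/3)*(-97) - 47 = ((1/3)*1)*(-97) - 47 = (1/3)*(-97) - 47 = -97/3 - 47 = -238/3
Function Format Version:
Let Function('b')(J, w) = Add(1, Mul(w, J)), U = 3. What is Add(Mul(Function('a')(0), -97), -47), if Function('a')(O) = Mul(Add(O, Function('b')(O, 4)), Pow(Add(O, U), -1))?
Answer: Rational(-238, 3) ≈ -79.333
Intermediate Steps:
Function('b')(J, w) = Add(1, Mul(J, w))
Function('a')(O) = Mul(Pow(Add(3, O), -1), Add(1, Mul(5, O))) (Function('a')(O) = Mul(Add(O, Add(1, Mul(O, 4))), Pow(Add(O, 3), -1)) = Mul(Add(O, Add(1, Mul(4, O))), Pow(Add(3, O), -1)) = Mul(Add(1, Mul(5, O)), Pow(Add(3, O), -1)) = Mul(Pow(Add(3, O), -1), Add(1, Mul(5, O))))
Add(Mul(Function('a')(0), -97), -47) = Add(Mul(Mul(Pow(Add(3, 0), -1), Add(1, Mul(5, 0))), -97), -47) = Add(Mul(Mul(Pow(3, -1), Add(1, 0)), -97), -47) = Add(Mul(Mul(Rational(1, 3), 1), -97), -47) = Add(Mul(Rational(1, 3), -97), -47) = Add(Rational(-97, 3), -47) = Rational(-238, 3)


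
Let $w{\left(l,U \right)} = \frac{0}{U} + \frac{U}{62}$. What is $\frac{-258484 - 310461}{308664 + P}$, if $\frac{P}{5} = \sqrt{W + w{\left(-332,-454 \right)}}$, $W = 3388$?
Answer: $- \frac{5443998023880}{2953474791751} + \frac{2844725 \sqrt{3248831}}{2953474791751} \approx -1.8415$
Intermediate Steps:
$w{\left(l,U \right)} = \frac{U}{62}$ ($w{\left(l,U \right)} = 0 + U \frac{1}{62} = 0 + \frac{U}{62} = \frac{U}{62}$)
$P = \frac{5 \sqrt{3248831}}{31}$ ($P = 5 \sqrt{3388 + \frac{1}{62} \left(-454\right)} = 5 \sqrt{3388 - \frac{227}{31}} = 5 \sqrt{\frac{104801}{31}} = 5 \frac{\sqrt{3248831}}{31} = \frac{5 \sqrt{3248831}}{31} \approx 290.72$)
$\frac{-258484 - 310461}{308664 + P} = \frac{-258484 - 310461}{308664 + \frac{5 \sqrt{3248831}}{31}} = - \frac{568945}{308664 + \frac{5 \sqrt{3248831}}{31}}$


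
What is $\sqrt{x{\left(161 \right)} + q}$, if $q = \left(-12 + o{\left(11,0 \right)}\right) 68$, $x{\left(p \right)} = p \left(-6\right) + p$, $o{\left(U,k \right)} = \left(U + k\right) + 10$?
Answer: $i \sqrt{193} \approx 13.892 i$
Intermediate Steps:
$o{\left(U,k \right)} = 10 + U + k$
$x{\left(p \right)} = - 5 p$ ($x{\left(p \right)} = - 6 p + p = - 5 p$)
$q = 612$ ($q = \left(-12 + \left(10 + 11 + 0\right)\right) 68 = \left(-12 + 21\right) 68 = 9 \cdot 68 = 612$)
$\sqrt{x{\left(161 \right)} + q} = \sqrt{\left(-5\right) 161 + 612} = \sqrt{-805 + 612} = \sqrt{-193} = i \sqrt{193}$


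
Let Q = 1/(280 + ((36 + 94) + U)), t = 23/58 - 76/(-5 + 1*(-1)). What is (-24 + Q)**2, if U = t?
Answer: 3120656505444/5418873769 ≈ 575.89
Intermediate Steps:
t = 2273/174 (t = 23*(1/58) - 76/(-5 - 1) = 23/58 - 76/(-6) = 23/58 - 76*(-1/6) = 23/58 + 38/3 = 2273/174 ≈ 13.063)
U = 2273/174 ≈ 13.063
Q = 174/73613 (Q = 1/(280 + ((36 + 94) + 2273/174)) = 1/(280 + (130 + 2273/174)) = 1/(280 + 24893/174) = 1/(73613/174) = 174/73613 ≈ 0.0023637)
(-24 + Q)**2 = (-24 + 174/73613)**2 = (-1766538/73613)**2 = 3120656505444/5418873769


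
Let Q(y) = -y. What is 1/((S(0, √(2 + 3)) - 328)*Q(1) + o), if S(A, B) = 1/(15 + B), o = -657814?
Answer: -144646935/95103344567701 - √5/95103344567701 ≈ -1.5209e-6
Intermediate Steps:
1/((S(0, √(2 + 3)) - 328)*Q(1) + o) = 1/((1/(15 + √(2 + 3)) - 328)*(-1*1) - 657814) = 1/((1/(15 + √5) - 328)*(-1) - 657814) = 1/((-328 + 1/(15 + √5))*(-1) - 657814) = 1/((328 - 1/(15 + √5)) - 657814) = 1/(-657486 - 1/(15 + √5))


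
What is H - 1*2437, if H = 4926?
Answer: 2489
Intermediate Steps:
H - 1*2437 = 4926 - 1*2437 = 4926 - 2437 = 2489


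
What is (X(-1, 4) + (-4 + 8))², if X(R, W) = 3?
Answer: 49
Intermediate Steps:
(X(-1, 4) + (-4 + 8))² = (3 + (-4 + 8))² = (3 + 4)² = 7² = 49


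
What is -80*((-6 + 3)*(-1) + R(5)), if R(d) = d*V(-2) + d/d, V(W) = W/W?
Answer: -720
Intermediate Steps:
V(W) = 1
R(d) = 1 + d (R(d) = d*1 + d/d = d + 1 = 1 + d)
-80*((-6 + 3)*(-1) + R(5)) = -80*((-6 + 3)*(-1) + (1 + 5)) = -80*(-3*(-1) + 6) = -80*(3 + 6) = -80*9 = -720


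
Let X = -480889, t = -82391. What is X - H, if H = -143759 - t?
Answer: -419521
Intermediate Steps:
H = -61368 (H = -143759 - 1*(-82391) = -143759 + 82391 = -61368)
X - H = -480889 - 1*(-61368) = -480889 + 61368 = -419521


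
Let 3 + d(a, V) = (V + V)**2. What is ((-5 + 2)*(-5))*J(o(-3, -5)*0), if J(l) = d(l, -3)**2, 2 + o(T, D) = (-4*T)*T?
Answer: 16335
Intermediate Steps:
d(a, V) = -3 + 4*V**2 (d(a, V) = -3 + (V + V)**2 = -3 + (2*V)**2 = -3 + 4*V**2)
o(T, D) = -2 - 4*T**2 (o(T, D) = -2 + (-4*T)*T = -2 - 4*T**2)
J(l) = 1089 (J(l) = (-3 + 4*(-3)**2)**2 = (-3 + 4*9)**2 = (-3 + 36)**2 = 33**2 = 1089)
((-5 + 2)*(-5))*J(o(-3, -5)*0) = ((-5 + 2)*(-5))*1089 = -3*(-5)*1089 = 15*1089 = 16335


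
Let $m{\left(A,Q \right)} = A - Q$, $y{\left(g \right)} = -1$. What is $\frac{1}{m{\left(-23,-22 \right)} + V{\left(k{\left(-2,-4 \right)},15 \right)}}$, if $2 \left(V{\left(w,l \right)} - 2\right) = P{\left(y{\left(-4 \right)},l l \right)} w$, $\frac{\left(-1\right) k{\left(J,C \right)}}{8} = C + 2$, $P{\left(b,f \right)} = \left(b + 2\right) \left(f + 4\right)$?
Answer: $\frac{1}{1833} \approx 0.00054555$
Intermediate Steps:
$P{\left(b,f \right)} = \left(2 + b\right) \left(4 + f\right)$
$k{\left(J,C \right)} = -16 - 8 C$ ($k{\left(J,C \right)} = - 8 \left(C + 2\right) = - 8 \left(2 + C\right) = -16 - 8 C$)
$V{\left(w,l \right)} = 2 + \frac{w \left(4 + l^{2}\right)}{2}$ ($V{\left(w,l \right)} = 2 + \frac{\left(8 + 2 l l + 4 \left(-1\right) - l l\right) w}{2} = 2 + \frac{\left(8 + 2 l^{2} - 4 - l^{2}\right) w}{2} = 2 + \frac{\left(4 + l^{2}\right) w}{2} = 2 + \frac{w \left(4 + l^{2}\right)}{2}$)
$\frac{1}{m{\left(-23,-22 \right)} + V{\left(k{\left(-2,-4 \right)},15 \right)}} = \frac{1}{\left(-23 - -22\right) + \left(2 + \frac{\left(-16 - -32\right) \left(4 + 15^{2}\right)}{2}\right)} = \frac{1}{\left(-23 + 22\right) + \left(2 + \frac{\left(-16 + 32\right) \left(4 + 225\right)}{2}\right)} = \frac{1}{-1 + \left(2 + \frac{1}{2} \cdot 16 \cdot 229\right)} = \frac{1}{-1 + \left(2 + 1832\right)} = \frac{1}{-1 + 1834} = \frac{1}{1833}$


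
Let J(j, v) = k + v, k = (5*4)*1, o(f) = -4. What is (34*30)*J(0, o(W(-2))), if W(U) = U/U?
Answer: 16320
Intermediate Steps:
W(U) = 1
k = 20 (k = 20*1 = 20)
J(j, v) = 20 + v
(34*30)*J(0, o(W(-2))) = (34*30)*(20 - 4) = 1020*16 = 16320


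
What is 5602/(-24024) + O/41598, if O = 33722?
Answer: 48092111/83279196 ≈ 0.57748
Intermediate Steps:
5602/(-24024) + O/41598 = 5602/(-24024) + 33722/41598 = 5602*(-1/24024) + 33722*(1/41598) = -2801/12012 + 16861/20799 = 48092111/83279196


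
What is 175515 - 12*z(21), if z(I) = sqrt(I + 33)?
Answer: 175515 - 36*sqrt(6) ≈ 1.7543e+5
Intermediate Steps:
z(I) = sqrt(33 + I)
175515 - 12*z(21) = 175515 - 12*sqrt(33 + 21) = 175515 - 12*sqrt(54) = 175515 - 12*3*sqrt(6) = 175515 - 36*sqrt(6)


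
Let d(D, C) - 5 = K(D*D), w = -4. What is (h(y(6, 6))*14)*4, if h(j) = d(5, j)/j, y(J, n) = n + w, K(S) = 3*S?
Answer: 2240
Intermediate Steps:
d(D, C) = 5 + 3*D**2 (d(D, C) = 5 + 3*(D*D) = 5 + 3*D**2)
y(J, n) = -4 + n (y(J, n) = n - 4 = -4 + n)
h(j) = 80/j (h(j) = (5 + 3*5**2)/j = (5 + 3*25)/j = (5 + 75)/j = 80/j)
(h(y(6, 6))*14)*4 = ((80/(-4 + 6))*14)*4 = ((80/2)*14)*4 = ((80*(1/2))*14)*4 = (40*14)*4 = 560*4 = 2240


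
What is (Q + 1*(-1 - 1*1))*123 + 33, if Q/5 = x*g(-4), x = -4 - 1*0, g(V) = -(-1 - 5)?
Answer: -14973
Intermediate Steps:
g(V) = 6 (g(V) = -1*(-6) = 6)
x = -4 (x = -4 + 0 = -4)
Q = -120 (Q = 5*(-4*6) = 5*(-24) = -120)
(Q + 1*(-1 - 1*1))*123 + 33 = (-120 + 1*(-1 - 1*1))*123 + 33 = (-120 + 1*(-1 - 1))*123 + 33 = (-120 + 1*(-2))*123 + 33 = (-120 - 2)*123 + 33 = -122*123 + 33 = -15006 + 33 = -14973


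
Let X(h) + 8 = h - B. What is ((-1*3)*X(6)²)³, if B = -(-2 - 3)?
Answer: -3176523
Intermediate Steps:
B = 5 (B = -1*(-5) = 5)
X(h) = -13 + h (X(h) = -8 + (h - 1*5) = -8 + (h - 5) = -8 + (-5 + h) = -13 + h)
((-1*3)*X(6)²)³ = ((-1*3)*(-13 + 6)²)³ = (-3*(-7)²)³ = (-3*49)³ = (-147)³ = -3176523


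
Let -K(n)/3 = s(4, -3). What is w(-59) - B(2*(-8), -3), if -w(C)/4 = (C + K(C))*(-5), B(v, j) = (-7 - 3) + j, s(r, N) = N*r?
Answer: -447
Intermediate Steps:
K(n) = 36 (K(n) = -(-9)*4 = -3*(-12) = 36)
B(v, j) = -10 + j
w(C) = 720 + 20*C (w(C) = -4*(C + 36)*(-5) = -4*(36 + C)*(-5) = -4*(-180 - 5*C) = 720 + 20*C)
w(-59) - B(2*(-8), -3) = (720 + 20*(-59)) - (-10 - 3) = (720 - 1180) - 1*(-13) = -460 + 13 = -447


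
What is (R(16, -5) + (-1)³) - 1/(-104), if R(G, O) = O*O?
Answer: 2497/104 ≈ 24.010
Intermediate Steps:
R(G, O) = O²
(R(16, -5) + (-1)³) - 1/(-104) = ((-5)² + (-1)³) - 1/(-104) = (25 - 1) - 1*(-1/104) = 24 + 1/104 = 2497/104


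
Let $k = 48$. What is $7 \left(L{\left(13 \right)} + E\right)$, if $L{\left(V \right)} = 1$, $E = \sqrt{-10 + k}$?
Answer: $7 + 7 \sqrt{38} \approx 50.151$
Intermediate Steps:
$E = \sqrt{38}$ ($E = \sqrt{-10 + 48} = \sqrt{38} \approx 6.1644$)
$7 \left(L{\left(13 \right)} + E\right) = 7 \left(1 + \sqrt{38}\right) = 7 + 7 \sqrt{38}$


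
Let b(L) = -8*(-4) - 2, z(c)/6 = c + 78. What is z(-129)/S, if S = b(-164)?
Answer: -51/5 ≈ -10.200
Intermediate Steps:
z(c) = 468 + 6*c (z(c) = 6*(c + 78) = 6*(78 + c) = 468 + 6*c)
b(L) = 30 (b(L) = 32 - 2 = 30)
S = 30
z(-129)/S = (468 + 6*(-129))/30 = (468 - 774)*(1/30) = -306*1/30 = -51/5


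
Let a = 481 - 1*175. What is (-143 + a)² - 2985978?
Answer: -2959409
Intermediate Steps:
a = 306 (a = 481 - 175 = 306)
(-143 + a)² - 2985978 = (-143 + 306)² - 2985978 = 163² - 2985978 = 26569 - 2985978 = -2959409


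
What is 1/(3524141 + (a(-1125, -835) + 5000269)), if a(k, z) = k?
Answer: 1/8523285 ≈ 1.1733e-7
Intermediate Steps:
1/(3524141 + (a(-1125, -835) + 5000269)) = 1/(3524141 + (-1125 + 5000269)) = 1/(3524141 + 4999144) = 1/8523285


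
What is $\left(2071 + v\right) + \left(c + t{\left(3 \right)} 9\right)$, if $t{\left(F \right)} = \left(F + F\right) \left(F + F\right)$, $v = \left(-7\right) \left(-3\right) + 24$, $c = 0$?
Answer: $2440$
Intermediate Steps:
$v = 45$ ($v = 21 + 24 = 45$)
$t{\left(F \right)} = 4 F^{2}$ ($t{\left(F \right)} = 2 F 2 F = 4 F^{2}$)
$\left(2071 + v\right) + \left(c + t{\left(3 \right)} 9\right) = \left(2071 + 45\right) + \left(0 + 4 \cdot 3^{2} \cdot 9\right) = 2116 + \left(0 + 4 \cdot 9 \cdot 9\right) = 2116 + \left(0 + 36 \cdot 9\right) = 2116 + \left(0 + 324\right) = 2116 + 324 = 2440$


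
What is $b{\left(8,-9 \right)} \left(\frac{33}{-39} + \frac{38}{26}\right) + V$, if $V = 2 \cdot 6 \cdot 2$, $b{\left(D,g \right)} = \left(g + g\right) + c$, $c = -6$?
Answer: $\frac{120}{13} \approx 9.2308$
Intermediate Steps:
$b{\left(D,g \right)} = -6 + 2 g$ ($b{\left(D,g \right)} = \left(g + g\right) - 6 = 2 g - 6 = -6 + 2 g$)
$V = 24$ ($V = 12 \cdot 2 = 24$)
$b{\left(8,-9 \right)} \left(\frac{33}{-39} + \frac{38}{26}\right) + V = \left(-6 + 2 \left(-9\right)\right) \left(\frac{33}{-39} + \frac{38}{26}\right) + 24 = \left(-6 - 18\right) \left(33 \left(- \frac{1}{39}\right) + 38 \cdot \frac{1}{26}\right) + 24 = - 24 \left(- \frac{11}{13} + \frac{19}{13}\right) + 24 = \left(-24\right) \frac{8}{13} + 24 = - \frac{192}{13} + 24 = \frac{120}{13}$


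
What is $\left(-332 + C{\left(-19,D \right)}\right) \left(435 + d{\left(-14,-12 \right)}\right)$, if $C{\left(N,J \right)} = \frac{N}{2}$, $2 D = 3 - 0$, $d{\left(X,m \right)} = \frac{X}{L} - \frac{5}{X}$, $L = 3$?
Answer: $- \frac{12354787}{84} \approx -1.4708 \cdot 10^{5}$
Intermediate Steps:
$d{\left(X,m \right)} = - \frac{5}{X} + \frac{X}{3}$ ($d{\left(X,m \right)} = \frac{X}{3} - \frac{5}{X} = - \frac{5}{X} + \frac{X}{3}$)
$D = \frac{3}{2}$ ($D = \frac{3 - 0}{2} = \frac{3 + 0}{2} = \frac{1}{2} \cdot 3 = \frac{3}{2} \approx 1.5$)
$C{\left(N,J \right)} = \frac{N}{2}$ ($C{\left(N,J \right)} = N \frac{1}{2} = \frac{N}{2}$)
$\left(-332 + C{\left(-19,D \right)}\right) \left(435 + d{\left(-14,-12 \right)}\right) = \left(-332 + \frac{1}{2} \left(-19\right)\right) \left(435 + \left(- \frac{5}{-14} + \frac{1}{3} \left(-14\right)\right)\right) = \left(-332 - \frac{19}{2}\right) \left(435 - \frac{181}{42}\right) = - \frac{683 \left(435 + \left(\frac{5}{14} - \frac{14}{3}\right)\right)}{2} = - \frac{683 \left(435 - \frac{181}{42}\right)}{2} = \left(- \frac{683}{2}\right) \frac{18089}{42} = - \frac{12354787}{84}$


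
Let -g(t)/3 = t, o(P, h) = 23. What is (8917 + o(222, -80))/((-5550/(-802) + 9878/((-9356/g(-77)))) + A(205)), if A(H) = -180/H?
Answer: -229194774040/6097659009 ≈ -37.587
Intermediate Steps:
g(t) = -3*t
(8917 + o(222, -80))/((-5550/(-802) + 9878/((-9356/g(-77)))) + A(205)) = (8917 + 23)/((-5550/(-802) + 9878/((-9356/((-3*(-77)))))) - 180/205) = 8940/((-5550*(-1/802) + 9878/((-9356/231))) - 180*1/205) = 8940/((2775/401 + 9878/((-9356*1/231))) - 36/41) = 8940/((2775/401 + 9878/(-9356/231)) - 36/41) = 8940/((2775/401 + 9878*(-231/9356)) - 36/41) = 8940/((2775/401 - 1140909/4678) - 36/41) = 8940/(-444523059/1875878 - 36/41) = 8940/(-18292977027/76910998) = 8940*(-76910998/18292977027) = -229194774040/6097659009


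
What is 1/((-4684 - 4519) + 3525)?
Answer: -1/5678 ≈ -0.00017612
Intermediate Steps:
1/((-4684 - 4519) + 3525) = 1/(-9203 + 3525) = 1/(-5678) = -1/5678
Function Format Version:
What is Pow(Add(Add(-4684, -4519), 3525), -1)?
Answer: Rational(-1, 5678) ≈ -0.00017612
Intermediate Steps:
Pow(Add(Add(-4684, -4519), 3525), -1) = Pow(Add(-9203, 3525), -1) = Pow(-5678, -1) = Rational(-1, 5678)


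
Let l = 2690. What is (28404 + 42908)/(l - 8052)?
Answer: -35656/2681 ≈ -13.300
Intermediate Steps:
(28404 + 42908)/(l - 8052) = (28404 + 42908)/(2690 - 8052) = 71312/(-5362) = 71312*(-1/5362) = -35656/2681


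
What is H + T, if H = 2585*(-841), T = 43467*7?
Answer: -1869716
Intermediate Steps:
T = 304269
H = -2173985
H + T = -2173985 + 304269 = -1869716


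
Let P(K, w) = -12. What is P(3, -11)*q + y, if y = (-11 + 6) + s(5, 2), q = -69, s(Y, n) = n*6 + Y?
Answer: 840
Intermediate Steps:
s(Y, n) = Y + 6*n (s(Y, n) = 6*n + Y = Y + 6*n)
y = 12 (y = (-11 + 6) + (5 + 6*2) = -5 + (5 + 12) = -5 + 17 = 12)
P(3, -11)*q + y = -12*(-69) + 12 = 828 + 12 = 840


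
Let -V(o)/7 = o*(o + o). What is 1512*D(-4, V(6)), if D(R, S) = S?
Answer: -762048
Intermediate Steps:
V(o) = -14*o² (V(o) = -7*o*(o + o) = -7*o*2*o = -14*o²)
1512*D(-4, V(6)) = 1512*(-14*6²) = 1512*(-14*36) = 1512*(-504) = -762048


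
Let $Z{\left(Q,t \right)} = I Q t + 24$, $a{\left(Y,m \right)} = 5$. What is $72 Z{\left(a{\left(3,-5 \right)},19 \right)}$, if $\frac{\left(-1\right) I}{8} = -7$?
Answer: $384768$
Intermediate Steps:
$I = 56$ ($I = \left(-8\right) \left(-7\right) = 56$)
$Z{\left(Q,t \right)} = 24 + 56 Q t$ ($Z{\left(Q,t \right)} = 56 Q t + 24 = 24 + 56 Q t$)
$72 Z{\left(a{\left(3,-5 \right)},19 \right)} = 72 \left(24 + 56 \cdot 5 \cdot 19\right) = 72 \left(24 + 5320\right) = 72 \cdot 5344 = 384768$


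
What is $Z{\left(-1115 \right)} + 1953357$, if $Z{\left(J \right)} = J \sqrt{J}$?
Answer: $1953357 - 1115 i \sqrt{1115} \approx 1.9534 \cdot 10^{6} - 37232.0 i$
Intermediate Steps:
$Z{\left(J \right)} = J^{\frac{3}{2}}$
$Z{\left(-1115 \right)} + 1953357 = \left(-1115\right)^{\frac{3}{2}} + 1953357 = - 1115 i \sqrt{1115} + 1953357 = 1953357 - 1115 i \sqrt{1115}$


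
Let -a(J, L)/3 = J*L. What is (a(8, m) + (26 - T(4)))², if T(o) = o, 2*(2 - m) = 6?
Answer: 2116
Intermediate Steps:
m = -1 (m = 2 - ½*6 = 2 - 3 = -1)
a(J, L) = -3*J*L
(a(8, m) + (26 - T(4)))² = (-3*8*(-1) + (26 - 1*4))² = (24 + (26 - 4))² = (24 + 22)² = 46² = 2116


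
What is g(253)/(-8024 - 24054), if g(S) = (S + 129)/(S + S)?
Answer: -191/8115734 ≈ -2.3535e-5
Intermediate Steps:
g(S) = (129 + S)/(2*S) (g(S) = (129 + S)/((2*S)) = (129 + S)*(1/(2*S)) = (129 + S)/(2*S))
g(253)/(-8024 - 24054) = ((1/2)*(129 + 253)/253)/(-8024 - 24054) = ((1/2)*(1/253)*382)/(-32078) = (191/253)*(-1/32078) = -191/8115734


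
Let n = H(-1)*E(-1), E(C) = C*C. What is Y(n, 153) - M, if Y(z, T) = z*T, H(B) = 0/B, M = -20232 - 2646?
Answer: 22878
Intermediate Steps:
M = -22878
E(C) = C²
H(B) = 0
n = 0 (n = 0*(-1)² = 0*1 = 0)
Y(z, T) = T*z
Y(n, 153) - M = 153*0 - 1*(-22878) = 0 + 22878 = 22878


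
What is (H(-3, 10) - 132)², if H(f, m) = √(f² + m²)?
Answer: (132 - √109)² ≈ 14777.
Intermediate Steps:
(H(-3, 10) - 132)² = (√((-3)² + 10²) - 132)² = (√(9 + 100) - 132)² = (√109 - 132)² = (-132 + √109)²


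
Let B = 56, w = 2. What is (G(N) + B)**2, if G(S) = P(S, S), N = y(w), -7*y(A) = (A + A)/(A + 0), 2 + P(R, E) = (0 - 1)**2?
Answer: 3025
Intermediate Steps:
P(R, E) = -1 (P(R, E) = -2 + (0 - 1)**2 = -2 + (-1)**2 = -2 + 1 = -1)
y(A) = -2/7 (y(A) = -(A + A)/(7*(A + 0)) = -2*A/(7*A) = -1/7*2 = -2/7)
N = -2/7 ≈ -0.28571
G(S) = -1
(G(N) + B)**2 = (-1 + 56)**2 = 55**2 = 3025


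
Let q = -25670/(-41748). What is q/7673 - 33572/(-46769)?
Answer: 5377700013659/7490813101338 ≈ 0.71791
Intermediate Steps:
q = 12835/20874 (q = -25670*(-1/41748) = 12835/20874 ≈ 0.61488)
q/7673 - 33572/(-46769) = (12835/20874)/7673 - 33572/(-46769) = (12835/20874)*(1/7673) - 33572*(-1/46769) = 12835/160166202 + 33572/46769 = 5377700013659/7490813101338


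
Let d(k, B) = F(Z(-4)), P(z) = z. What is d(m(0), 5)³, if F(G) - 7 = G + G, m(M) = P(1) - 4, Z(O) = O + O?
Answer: -729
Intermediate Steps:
Z(O) = 2*O
m(M) = -3 (m(M) = 1 - 4 = -3)
F(G) = 7 + 2*G (F(G) = 7 + (G + G) = 7 + 2*G)
d(k, B) = -9 (d(k, B) = 7 + 2*(2*(-4)) = 7 + 2*(-8) = 7 - 16 = -9)
d(m(0), 5)³ = (-9)³ = -729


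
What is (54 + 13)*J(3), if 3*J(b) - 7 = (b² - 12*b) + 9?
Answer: -737/3 ≈ -245.67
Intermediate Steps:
J(b) = 16/3 - 4*b + b²/3 (J(b) = 7/3 + ((b² - 12*b) + 9)/3 = 7/3 + (9 + b² - 12*b)/3 = 7/3 + (3 - 4*b + b²/3) = 16/3 - 4*b + b²/3)
(54 + 13)*J(3) = (54 + 13)*(16/3 - 4*3 + (⅓)*3²) = 67*(16/3 - 12 + (⅓)*9) = 67*(16/3 - 12 + 3) = 67*(-11/3) = -737/3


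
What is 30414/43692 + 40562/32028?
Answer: 3365606/1714911 ≈ 1.9626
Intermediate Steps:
30414/43692 + 40562/32028 = 30414*(1/43692) + 40562*(1/32028) = 5069/7282 + 1193/942 = 3365606/1714911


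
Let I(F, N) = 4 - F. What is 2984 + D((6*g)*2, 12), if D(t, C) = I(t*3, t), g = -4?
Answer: 3132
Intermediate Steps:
D(t, C) = 4 - 3*t (D(t, C) = 4 - t*3 = 4 - 3*t)
2984 + D((6*g)*2, 12) = 2984 + (4 - 3*6*(-4)*2) = 2984 + (4 - (-72)*2) = 2984 + (4 - 3*(-48)) = 2984 + (4 + 144) = 2984 + 148 = 3132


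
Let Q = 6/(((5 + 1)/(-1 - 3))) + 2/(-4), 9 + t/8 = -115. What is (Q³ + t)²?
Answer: 75082225/64 ≈ 1.1732e+6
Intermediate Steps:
t = -992 (t = -72 + 8*(-115) = -72 - 920 = -992)
Q = -9/2 (Q = 6/((6/(-4))) + 2*(-¼) = 6/((6*(-¼))) - ½ = 6/(-3/2) - ½ = 6*(-⅔) - ½ = -4 - ½ = -9/2 ≈ -4.5000)
(Q³ + t)² = ((-9/2)³ - 992)² = (-729/8 - 992)² = (-8665/8)² = 75082225/64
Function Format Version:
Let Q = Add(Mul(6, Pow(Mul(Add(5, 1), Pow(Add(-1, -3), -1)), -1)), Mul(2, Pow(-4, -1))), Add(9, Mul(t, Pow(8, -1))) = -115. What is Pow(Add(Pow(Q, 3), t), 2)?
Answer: Rational(75082225, 64) ≈ 1.1732e+6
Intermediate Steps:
t = -992 (t = Add(-72, Mul(8, -115)) = Add(-72, -920) = -992)
Q = Rational(-9, 2) (Q = Add(Mul(6, Pow(Mul(6, Pow(-4, -1)), -1)), Mul(2, Rational(-1, 4))) = Add(Mul(6, Pow(Mul(6, Rational(-1, 4)), -1)), Rational(-1, 2)) = Add(Mul(6, Pow(Rational(-3, 2), -1)), Rational(-1, 2)) = Add(Mul(6, Rational(-2, 3)), Rational(-1, 2)) = Add(-4, Rational(-1, 2)) = Rational(-9, 2) ≈ -4.5000)
Pow(Add(Pow(Q, 3), t), 2) = Pow(Add(Pow(Rational(-9, 2), 3), -992), 2) = Pow(Add(Rational(-729, 8), -992), 2) = Pow(Rational(-8665, 8), 2) = Rational(75082225, 64)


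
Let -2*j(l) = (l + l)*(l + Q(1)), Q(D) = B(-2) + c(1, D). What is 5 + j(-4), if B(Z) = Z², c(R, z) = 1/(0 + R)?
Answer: 9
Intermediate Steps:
c(R, z) = 1/R
Q(D) = 5 (Q(D) = (-2)² + 1/1 = 4 + 1 = 5)
j(l) = -l*(5 + l) (j(l) = -(l + l)*(l + 5)/2 = -2*l*(5 + l)/2 = -l*(5 + l))
5 + j(-4) = 5 - 1*(-4)*(5 - 4) = 5 - 1*(-4)*1 = 5 + 4 = 9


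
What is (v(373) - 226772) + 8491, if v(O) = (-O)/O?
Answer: -218282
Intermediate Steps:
v(O) = -1
(v(373) - 226772) + 8491 = (-1 - 226772) + 8491 = -226773 + 8491 = -218282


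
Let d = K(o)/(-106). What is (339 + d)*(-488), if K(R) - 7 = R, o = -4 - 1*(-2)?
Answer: -8766676/53 ≈ -1.6541e+5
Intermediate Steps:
o = -2 (o = -4 + 2 = -2)
K(R) = 7 + R
d = -5/106 (d = (7 - 2)/(-106) = 5*(-1/106) = -5/106 ≈ -0.047170)
(339 + d)*(-488) = (339 - 5/106)*(-488) = (35929/106)*(-488) = -8766676/53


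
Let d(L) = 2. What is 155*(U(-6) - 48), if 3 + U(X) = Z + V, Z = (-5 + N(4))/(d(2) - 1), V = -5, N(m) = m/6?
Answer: -28055/3 ≈ -9351.7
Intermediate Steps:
N(m) = m/6 (N(m) = m*(1/6) = m/6)
Z = -13/3 (Z = (-5 + (1/6)*4)/(2 - 1) = (-5 + 2/3)/1 = -13/3*1 = -13/3 ≈ -4.3333)
U(X) = -37/3 (U(X) = -3 + (-13/3 - 5) = -3 - 28/3 = -37/3)
155*(U(-6) - 48) = 155*(-37/3 - 48) = 155*(-181/3) = -28055/3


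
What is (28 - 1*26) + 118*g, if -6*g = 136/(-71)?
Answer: 8450/213 ≈ 39.671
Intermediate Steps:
g = 68/213 (g = -68/(3*(-71)) = -68*(-1)/(3*71) = -⅙*(-136/71) = 68/213 ≈ 0.31925)
(28 - 1*26) + 118*g = (28 - 1*26) + 118*(68/213) = (28 - 26) + 8024/213 = 2 + 8024/213 = 8450/213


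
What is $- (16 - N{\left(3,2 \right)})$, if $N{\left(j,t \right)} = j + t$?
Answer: $-11$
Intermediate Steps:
$- (16 - N{\left(3,2 \right)}) = - (16 + \left(0 - \left(3 + 2\right)\right)) = - (16 + \left(0 - 5\right)) = - (16 - 5) = \left(-1\right) 11 = -11$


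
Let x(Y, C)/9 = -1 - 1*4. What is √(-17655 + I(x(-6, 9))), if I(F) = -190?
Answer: I*√17845 ≈ 133.59*I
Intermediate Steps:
x(Y, C) = -45 (x(Y, C) = 9*(-1 - 1*4) = 9*(-1 - 4) = 9*(-5) = -45)
√(-17655 + I(x(-6, 9))) = √(-17655 - 190) = √(-17845) = I*√17845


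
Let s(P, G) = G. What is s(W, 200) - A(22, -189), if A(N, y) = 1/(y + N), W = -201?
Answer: 33401/167 ≈ 200.01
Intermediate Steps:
A(N, y) = 1/(N + y)
s(W, 200) - A(22, -189) = 200 - 1/(22 - 189) = 200 - 1/(-167) = 200 - 1*(-1/167) = 200 + 1/167 = 33401/167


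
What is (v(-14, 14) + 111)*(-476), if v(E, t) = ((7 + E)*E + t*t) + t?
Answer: -199444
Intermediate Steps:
v(E, t) = t + t² + E*(7 + E) (v(E, t) = (E*(7 + E) + t²) + t = (t² + E*(7 + E)) + t = t + t² + E*(7 + E))
(v(-14, 14) + 111)*(-476) = ((14 + (-14)² + 14² + 7*(-14)) + 111)*(-476) = ((14 + 196 + 196 - 98) + 111)*(-476) = (308 + 111)*(-476) = 419*(-476) = -199444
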